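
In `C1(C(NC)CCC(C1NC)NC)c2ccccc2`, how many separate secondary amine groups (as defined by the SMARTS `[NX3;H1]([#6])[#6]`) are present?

3

[NX3;H1]([#6])[#6] is the SMARTS for a secondary amine: a trivalent nitrogen with one H, bonded to two carbons.
The molecule carries 3 separate instances of an N-methylamino group (-NHCH3) meeting every constraint; each maps to a distinct set of atoms, giving 3 matches.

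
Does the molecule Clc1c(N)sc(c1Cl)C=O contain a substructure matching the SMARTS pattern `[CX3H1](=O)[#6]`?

Yes

The pattern [CX3H1](=O)[#6] describes an sp2 carbon with one H, double-bonded to O and single-bonded to carbon — an aldehyde.
The molecule carries an aldehyde (-CHO), whose atoms satisfy every constraint of the query, so the pattern matches.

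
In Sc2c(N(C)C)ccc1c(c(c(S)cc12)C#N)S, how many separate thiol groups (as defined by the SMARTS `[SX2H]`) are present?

3

[SX2H] is the SMARTS for a thiol: an aliphatic sulfur with two connections, one being H.
The molecule carries 3 separate instances of a thiol (-SH) meeting every constraint; each maps to a distinct set of atoms, giving 3 matches.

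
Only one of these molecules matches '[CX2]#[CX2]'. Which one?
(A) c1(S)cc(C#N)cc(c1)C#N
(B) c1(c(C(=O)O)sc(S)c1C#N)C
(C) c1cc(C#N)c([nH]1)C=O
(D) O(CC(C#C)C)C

D

[CX2]#[CX2] describes a carbon-carbon triple bond (an alkyne).
(A) has a nitrile (-C#N) but the triple bond is C#N, not C#C.
(B) has a nitrile (-C#N) but the triple bond is C#N, not C#C.
(C) has a nitrile (-C#N) but the triple bond is C#N, not C#C.
(D) contains an ethynyl group (-C#CH), which satisfies every atom and bond constraint.
So the answer is (D).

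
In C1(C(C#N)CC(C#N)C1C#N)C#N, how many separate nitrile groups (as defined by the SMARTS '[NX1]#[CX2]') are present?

4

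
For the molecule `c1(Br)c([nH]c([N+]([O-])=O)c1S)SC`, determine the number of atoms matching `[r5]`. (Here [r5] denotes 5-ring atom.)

Check the 12 heavy atoms by environment: 1× n (aromatic, in 5-ring) → match; 4× c (aromatic, in 5-ring) → match; 2× S (acyclic) → no; 1× C (acyclic) → no; 1× N (charge +1, acyclic) → no; 1× O (charge -1, acyclic) → no; 1× O (acyclic) → no; 1× Br (acyclic) → no.
Summing the matching environments: 1 + 4 = 5 matching atoms.

5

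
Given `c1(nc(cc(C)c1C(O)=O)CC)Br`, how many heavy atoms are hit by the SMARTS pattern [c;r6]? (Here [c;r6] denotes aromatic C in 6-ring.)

5

The query [c;r6] means: aromatic carbon that belongs to a six-membered ring.
Check the 13 heavy atoms by environment: 1× n (aromatic, in 6-ring) → no; 5× c (aromatic, in 6-ring) → match; 4× C (acyclic) → no; 2× O (acyclic) → no; 1× Br (acyclic) → no.
That gives 5 matching atoms.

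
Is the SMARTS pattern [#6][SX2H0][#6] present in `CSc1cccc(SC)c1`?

The pattern [#6][SX2H0][#6] describes an aliphatic sulfur bridging two carbons with no H on the sulfur — a thioether.
The molecule carries a methylthio ether (-SCH3), whose atoms satisfy every constraint of the query, so the pattern matches.

Yes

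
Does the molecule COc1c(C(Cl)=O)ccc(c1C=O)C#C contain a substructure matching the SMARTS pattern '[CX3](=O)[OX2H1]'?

No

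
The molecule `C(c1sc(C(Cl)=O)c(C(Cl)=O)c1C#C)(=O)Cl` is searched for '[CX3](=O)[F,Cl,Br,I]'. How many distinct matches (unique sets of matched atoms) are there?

3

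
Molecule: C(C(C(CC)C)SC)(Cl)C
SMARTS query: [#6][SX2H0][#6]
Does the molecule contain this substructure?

Yes

The pattern [#6][SX2H0][#6] describes an aliphatic sulfur bridging two carbons with no H on the sulfur — a thioether.
The molecule carries a methylthio ether (-SCH3), whose atoms satisfy every constraint of the query, so the pattern matches.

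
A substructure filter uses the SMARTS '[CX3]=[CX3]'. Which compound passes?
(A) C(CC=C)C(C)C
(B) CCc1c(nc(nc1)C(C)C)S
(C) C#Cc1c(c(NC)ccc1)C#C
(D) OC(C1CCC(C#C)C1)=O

A

[CX3]=[CX3] describes a non-aromatic C=C double bond between two sp2 carbons (an alkene).
(A) contains a vinyl group (-CH=CH2), which satisfies every atom and bond constraint.
(B) has an ethyl group (-CH2CH3) but its C-C bond is a single bond between CX4 carbons, not CX3=CX3.
(C) has an ethynyl group (-C#CH) but the C-C bond is a triple bond, not a double bond.
(D) has an ethynyl group (-C#CH) but the C-C bond is a triple bond, not a double bond.
So the answer is (A).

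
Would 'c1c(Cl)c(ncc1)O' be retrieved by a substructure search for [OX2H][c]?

Yes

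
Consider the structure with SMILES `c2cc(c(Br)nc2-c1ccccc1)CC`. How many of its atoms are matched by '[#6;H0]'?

4

Check the 15 heavy atoms by environment: 1× n (aromatic, H0) → no; 4× c (aromatic, H0) → match; 7× c (aromatic, H1) → no; 1× Br (H0) → no; 1× C (H2) → no; 1× C (H3) → no.
That gives 4 matching atoms.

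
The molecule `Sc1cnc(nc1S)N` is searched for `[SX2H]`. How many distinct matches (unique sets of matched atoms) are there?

[SX2H] is the SMARTS for a thiol: an aliphatic sulfur with two connections, one being H.
The molecule carries 2 separate instances of a thiol (-SH) meeting every constraint; each maps to a distinct set of atoms, giving 2 matches.

2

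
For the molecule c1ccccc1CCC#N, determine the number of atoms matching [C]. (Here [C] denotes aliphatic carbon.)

3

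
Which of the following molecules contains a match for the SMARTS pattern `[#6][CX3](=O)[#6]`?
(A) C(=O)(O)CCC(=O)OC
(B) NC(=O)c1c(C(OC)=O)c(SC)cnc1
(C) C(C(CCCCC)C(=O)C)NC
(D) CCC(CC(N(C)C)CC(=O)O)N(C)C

C

[#6][CX3](=O)[#6] describes a carbonyl carbon (no H) flanked by two carbons (a ketone).
(A) has a carboxylic acid group (-C(=O)OH) but one neighbour of the carbonyl carbon is O, not C.
(B) has a primary amide (-C(=O)NH2) but one neighbour of the carbonyl carbon is N, not C.
(C) contains an acetyl/ketone group (-C(=O)CH3), which satisfies every atom and bond constraint.
(D) has a carboxylic acid group (-C(=O)OH) but one neighbour of the carbonyl carbon is O, not C.
So the answer is (C).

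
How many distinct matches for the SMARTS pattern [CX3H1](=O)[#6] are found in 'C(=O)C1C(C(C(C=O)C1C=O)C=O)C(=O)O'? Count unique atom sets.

4

[CX3H1](=O)[#6] is the SMARTS for an aldehyde: an sp2 carbon with one H, double-bonded to O and single-bonded to carbon.
The molecule carries 4 separate instances of an aldehyde (-CHO) meeting every constraint; each maps to a distinct set of atoms, giving 4 matches.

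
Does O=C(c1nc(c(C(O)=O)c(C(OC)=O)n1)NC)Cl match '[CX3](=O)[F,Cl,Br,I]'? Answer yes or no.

Yes

The pattern [CX3](=O)[F,Cl,Br,I] describes a carbonyl carbon bonded to a halogen — an acyl halide.
The molecule carries an acyl chloride (-C(=O)Cl), whose atoms satisfy every constraint of the query, so the pattern matches.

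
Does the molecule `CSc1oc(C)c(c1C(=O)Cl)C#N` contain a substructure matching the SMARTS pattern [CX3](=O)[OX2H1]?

No

The pattern [CX3](=O)[OX2H1] describes an sp2 carbon double-bonded to O and single-bonded to an -OH oxygen — a carboxylic acid.
The closest candidate here is an acyl chloride (-C(=O)Cl), but the carbonyl is bonded to Cl, not to an -OH oxygen. No other fragment satisfies the full query, so there is no match.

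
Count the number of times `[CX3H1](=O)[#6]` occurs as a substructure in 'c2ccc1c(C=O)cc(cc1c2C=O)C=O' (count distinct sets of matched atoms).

[CX3H1](=O)[#6] is the SMARTS for an aldehyde: an sp2 carbon with one H, double-bonded to O and single-bonded to carbon.
The molecule carries 3 separate instances of an aldehyde (-CHO) meeting every constraint; each maps to a distinct set of atoms, giving 3 matches.

3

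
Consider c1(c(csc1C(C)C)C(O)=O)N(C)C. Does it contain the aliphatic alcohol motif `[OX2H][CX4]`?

No

The pattern [OX2H][CX4] describes a hydroxyl oxygen bound to an sp3 (X4) carbon — an aliphatic alcohol.
The closest candidate here is a carboxylic acid group (-C(=O)OH), but the -OH is on a CX3 carbonyl carbon, not a CX4 carbon. No other fragment satisfies the full query, so there is no match.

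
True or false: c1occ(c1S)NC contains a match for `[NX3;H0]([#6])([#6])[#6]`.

False

The pattern [NX3;H0]([#6])([#6])[#6] describes a trivalent nitrogen with no H, bonded to three carbons — a tertiary amine.
The closest candidate here is an N-methylamino group (-NHCH3), but the nitrogen still has one H (H1), not H0. No other fragment satisfies the full query, so there is no match.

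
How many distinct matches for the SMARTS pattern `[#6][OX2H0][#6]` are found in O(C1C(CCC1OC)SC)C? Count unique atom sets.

2

[#6][OX2H0][#6] is the SMARTS for an ether: an aliphatic oxygen bridging two carbons with no H on the oxygen.
The molecule carries 2 separate instances of a methoxy ether (-OCH3) meeting every constraint; each maps to a distinct set of atoms, giving 2 matches.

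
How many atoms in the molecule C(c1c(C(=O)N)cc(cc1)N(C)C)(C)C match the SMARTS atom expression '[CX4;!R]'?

5

The query [CX4;!R] means: aliphatic carbon with four total connections, not in a ring.
Check the 15 heavy atoms by environment: 6× c (aromatic, X3, in 6-ring) → no; 1× C (X3, acyclic) → no; 1× O (X1, acyclic) → no; 2× N (X3, acyclic) → no; 5× C (X4, acyclic) → match.
That gives 5 matching atoms.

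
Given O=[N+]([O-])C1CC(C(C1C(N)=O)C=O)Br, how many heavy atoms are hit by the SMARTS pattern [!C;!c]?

7

Check the 14 heavy atoms by environment: 7× C → no; 3× O → match; 1× N → match; 1× Br → match; 1× N (charge +1) → match; 1× O (charge -1) → match.
Summing the matching environments: 3 + 1 + 1 + 1 + 1 = 7 matching atoms.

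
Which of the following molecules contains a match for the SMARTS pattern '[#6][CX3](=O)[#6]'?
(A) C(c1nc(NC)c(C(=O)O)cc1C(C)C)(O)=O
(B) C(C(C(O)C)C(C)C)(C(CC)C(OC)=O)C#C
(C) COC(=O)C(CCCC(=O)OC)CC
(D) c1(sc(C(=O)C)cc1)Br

D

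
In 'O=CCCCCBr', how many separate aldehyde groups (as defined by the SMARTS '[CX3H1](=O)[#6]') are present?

1

[CX3H1](=O)[#6] is the SMARTS for an aldehyde: an sp2 carbon with one H, double-bonded to O and single-bonded to carbon.
Exactly one fragment in the molecule meets all constraints, giving 1 match.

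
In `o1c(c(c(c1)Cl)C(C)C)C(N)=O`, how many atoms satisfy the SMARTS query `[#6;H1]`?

The query [#6;H1] means: any carbon bearing exactly one hydrogen.
Check the 12 heavy atoms by environment: 1× o (aromatic, H0) → no; 3× c (aromatic, H0) → no; 1× c (aromatic, H1) → match; 1× C (H1) → match; 2× C (H3) → no; 1× Cl (H0) → no; 1× C (H0) → no; 1× O (H0) → no; 1× N (H2) → no.
Summing the matching environments: 1 + 1 = 2 matching atoms.

2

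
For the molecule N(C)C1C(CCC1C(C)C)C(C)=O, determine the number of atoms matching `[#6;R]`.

5

The query [#6;R] means: carbon that is part of a ring.
Check the 13 heavy atoms by environment: 5× C (in 5-ring) → match; 1× N (acyclic) → no; 6× C (acyclic) → no; 1× O (acyclic) → no.
That gives 5 matching atoms.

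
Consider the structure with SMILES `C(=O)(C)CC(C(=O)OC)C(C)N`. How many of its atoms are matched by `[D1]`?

The query [D1] means: atom with exactly one heavy-atom neighbour (degree 1).
Check the 12 heavy atoms by environment: 3× C (D1) → match; 4× C (D3) → no; 1× C (D2) → no; 2× O (D1) → match; 1× N (D1) → match; 1× O (D2) → no.
Summing the matching environments: 3 + 2 + 1 = 6 matching atoms.

6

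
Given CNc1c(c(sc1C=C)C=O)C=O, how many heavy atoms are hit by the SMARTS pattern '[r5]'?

5

Check the 13 heavy atoms by environment: 1× s (aromatic, in 5-ring) → match; 4× c (aromatic, in 5-ring) → match; 5× C (acyclic) → no; 1× N (acyclic) → no; 2× O (acyclic) → no.
Summing the matching environments: 1 + 4 = 5 matching atoms.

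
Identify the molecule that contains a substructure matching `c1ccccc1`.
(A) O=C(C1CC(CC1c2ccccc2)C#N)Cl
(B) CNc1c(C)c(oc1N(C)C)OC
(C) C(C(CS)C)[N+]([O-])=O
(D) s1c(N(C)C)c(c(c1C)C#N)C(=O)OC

A

c1ccccc1 describes six aromatic carbons in a ring (a benzene ring).
(A) contains a phenyl ring, which satisfies every atom and bond constraint.
(B) has a methyl group (-CH3) but no six-membered all-carbon aromatic ring is present.
(C) has a methyl group (-CH3) but no six-membered all-carbon aromatic ring is present.
(D) has a methyl group (-CH3) but no six-membered all-carbon aromatic ring is present.
So the answer is (A).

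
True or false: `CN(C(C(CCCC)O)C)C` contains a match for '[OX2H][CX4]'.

True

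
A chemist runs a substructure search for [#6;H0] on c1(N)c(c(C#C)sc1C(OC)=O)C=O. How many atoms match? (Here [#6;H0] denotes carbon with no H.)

The query [#6;H0] means: any carbon with no attached hydrogen.
Check the 14 heavy atoms by environment: 1× s (aromatic, H0) → no; 4× c (aromatic, H0) → match; 2× C (H0) → match; 2× C (H1) → no; 3× O (H0) → no; 1× N (H2) → no; 1× C (H3) → no.
Summing the matching environments: 4 + 2 = 6 matching atoms.

6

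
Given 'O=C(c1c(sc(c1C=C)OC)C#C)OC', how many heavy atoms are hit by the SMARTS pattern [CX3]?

The query [CX3] means: C with X3: aliphatic carbon with exactly 3 total connections.
Check the 15 heavy atoms by environment: 1× s (aromatic, X2) → no; 4× c (aromatic, X3) → no; 3× C (X3) → match; 1× O (X1) → no; 2× O (X2) → no; 2× C (X4) → no; 2× C (X2) → no.
That gives 3 matching atoms.

3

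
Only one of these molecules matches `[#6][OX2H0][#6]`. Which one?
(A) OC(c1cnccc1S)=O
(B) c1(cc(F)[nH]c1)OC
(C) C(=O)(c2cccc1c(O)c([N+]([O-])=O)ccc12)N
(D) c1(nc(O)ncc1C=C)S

[#6][OX2H0][#6] describes an aliphatic oxygen bridging two carbons with no H on the oxygen (an ether).
(A) has a carboxylic acid group (-C(=O)OH) but the -OH oxygen has H1; the =O is OX1, not OX2.
(B) contains a methoxy ether (-OCH3), which satisfies every atom and bond constraint.
(C) has a hydroxyl group (-OH) but the oxygen has H1, not H0 bridging two carbons.
(D) has a hydroxyl group (-OH) but the oxygen has H1, not H0 bridging two carbons.
So the answer is (B).

B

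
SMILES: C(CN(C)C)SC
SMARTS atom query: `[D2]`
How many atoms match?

3

Check the 7 heavy atoms by environment: 2× C (D2) → match; 1× N (D3) → no; 3× C (D1) → no; 1× S (D2) → match.
Summing the matching environments: 2 + 1 = 3 matching atoms.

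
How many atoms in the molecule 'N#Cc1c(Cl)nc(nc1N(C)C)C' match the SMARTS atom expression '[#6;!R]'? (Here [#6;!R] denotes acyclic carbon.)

4

The query [#6;!R] means: carbon not in any ring.
Check the 13 heavy atoms by environment: 2× n (aromatic, in 6-ring) → no; 4× c (aromatic, in 6-ring) → no; 2× N (acyclic) → no; 4× C (acyclic) → match; 1× Cl (acyclic) → no.
That gives 4 matching atoms.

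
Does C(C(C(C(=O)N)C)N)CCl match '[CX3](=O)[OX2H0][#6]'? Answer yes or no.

No

The pattern [CX3](=O)[OX2H0][#6] describes a carbonyl carbon bonded to an oxygen that is itself bonded to carbon (no H on that O) — an ester.
The closest candidate here is a primary amide (-C(=O)NH2), but the carbonyl is bonded to N, not to an O-C linkage. No other fragment satisfies the full query, so there is no match.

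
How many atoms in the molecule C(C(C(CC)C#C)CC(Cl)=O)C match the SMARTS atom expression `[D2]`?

4

The query [D2] means: atom with exactly two heavy-atom neighbours.
Check the 12 heavy atoms by environment: 3× C (D1) → no; 4× C (D2) → match; 3× C (D3) → no; 1× O (D1) → no; 1× Cl (D1) → no.
That gives 4 matching atoms.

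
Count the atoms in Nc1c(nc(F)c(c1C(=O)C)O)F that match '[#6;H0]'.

The query [#6;H0] means: any carbon with no attached hydrogen.
Check the 13 heavy atoms by environment: 1× n (aromatic, H0) → no; 5× c (aromatic, H0) → match; 2× F (H0) → no; 1× C (H0) → match; 1× O (H0) → no; 1× C (H3) → no; 1× N (H2) → no; 1× O (H1) → no.
Summing the matching environments: 5 + 1 = 6 matching atoms.

6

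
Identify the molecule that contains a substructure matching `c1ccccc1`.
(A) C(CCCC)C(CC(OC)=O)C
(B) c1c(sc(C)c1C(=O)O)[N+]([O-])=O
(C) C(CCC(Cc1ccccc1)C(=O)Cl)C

c1ccccc1 describes six aromatic carbons in a ring (a benzene ring).
(A) has a methyl group (-CH3) but no six-membered all-carbon aromatic ring is present.
(B) has a methyl group (-CH3) but no six-membered all-carbon aromatic ring is present.
(C) contains a phenyl ring, which satisfies every atom and bond constraint.
So the answer is (C).

C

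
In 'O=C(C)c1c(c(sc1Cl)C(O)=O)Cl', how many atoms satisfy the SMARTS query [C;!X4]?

Check the 13 heavy atoms by environment: 1× s (aromatic, X2) → no; 4× c (aromatic, X3) → no; 2× Cl (X1) → no; 2× C (X3) → match; 2× O (X1) → no; 1× O (X2) → no; 1× C (X4) → no.
That gives 2 matching atoms.

2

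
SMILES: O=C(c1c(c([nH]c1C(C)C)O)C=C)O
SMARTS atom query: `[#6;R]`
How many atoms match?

4

The query [#6;R] means: carbon that is part of a ring.
Check the 14 heavy atoms by environment: 1× n (aromatic, in 5-ring) → no; 4× c (aromatic, in 5-ring) → match; 6× C (acyclic) → no; 3× O (acyclic) → no.
That gives 4 matching atoms.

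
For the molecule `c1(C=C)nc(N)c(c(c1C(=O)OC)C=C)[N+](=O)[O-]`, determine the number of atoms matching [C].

6

The query [C] means: uppercase C matches aliphatic (non-aromatic) carbon only.
Check the 18 heavy atoms by environment: 1× n (aromatic) → no; 5× c (aromatic) → no; 1× N → no; 1× N (charge +1) → no; 1× O (charge -1) → no; 3× O → no; 6× C → match.
That gives 6 matching atoms.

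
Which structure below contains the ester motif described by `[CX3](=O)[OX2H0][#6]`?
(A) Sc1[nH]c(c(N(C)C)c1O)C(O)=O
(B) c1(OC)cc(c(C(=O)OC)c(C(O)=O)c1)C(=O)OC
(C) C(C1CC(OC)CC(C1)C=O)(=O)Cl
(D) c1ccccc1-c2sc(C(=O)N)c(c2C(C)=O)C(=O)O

B

[CX3](=O)[OX2H0][#6] describes a carbonyl carbon bonded to an oxygen that is itself bonded to carbon (no H on that O) (an ester).
(A) has a carboxylic acid group (-C(=O)OH) but the singly-bonded O carries H (OX2H1, not H0).
(B) contains a methyl-ester group (-C(=O)OCH3), which satisfies every atom and bond constraint.
(C) has a methoxy ether (-OCH3) but the ether oxygen is not adjacent to a C=O carbon.
(D) has a primary amide (-C(=O)NH2) but the carbonyl is bonded to N, not to an O-C linkage.
So the answer is (B).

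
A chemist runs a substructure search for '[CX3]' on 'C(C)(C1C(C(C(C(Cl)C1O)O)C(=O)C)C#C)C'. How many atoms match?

The query [CX3] means: C with X3: aliphatic carbon with exactly 3 total connections.
Check the 17 heavy atoms by environment: 10× C (X4) → no; 1× C (X3) → match; 1× O (X1) → no; 1× Cl (X1) → no; 2× O (X2) → no; 2× C (X2) → no.
That gives 1 matching atom.

1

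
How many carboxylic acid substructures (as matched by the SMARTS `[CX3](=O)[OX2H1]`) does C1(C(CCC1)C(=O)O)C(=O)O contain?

[CX3](=O)[OX2H1] is the SMARTS for a carboxylic acid: an sp2 carbon double-bonded to O and single-bonded to an -OH oxygen.
The molecule carries 2 separate instances of a carboxylic acid group (-C(=O)OH) meeting every constraint; each maps to a distinct set of atoms, giving 2 matches.

2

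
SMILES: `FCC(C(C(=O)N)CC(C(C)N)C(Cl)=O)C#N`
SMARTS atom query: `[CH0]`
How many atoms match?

3

Check the 17 heavy atoms by environment: 2× C (H2) → no; 4× C (H1) → no; 1× C (H3) → no; 3× C (H0) → match; 1× N (H0) → no; 2× O (H0) → no; 2× N (H2) → no; 1× Cl (H0) → no; 1× F (H0) → no.
That gives 3 matching atoms.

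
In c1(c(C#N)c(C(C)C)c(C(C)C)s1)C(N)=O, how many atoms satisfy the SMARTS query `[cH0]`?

4

The query [cH0] means: aromatic carbon with no attached hydrogen (substituted or ring-fusion).
Check the 16 heavy atoms by environment: 1× s (aromatic, H0) → no; 4× c (aromatic, H0) → match; 2× C (H0) → no; 1× N (H0) → no; 2× C (H1) → no; 4× C (H3) → no; 1× O (H0) → no; 1× N (H2) → no.
That gives 4 matching atoms.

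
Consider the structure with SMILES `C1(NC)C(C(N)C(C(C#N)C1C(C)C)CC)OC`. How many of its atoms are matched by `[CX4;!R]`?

7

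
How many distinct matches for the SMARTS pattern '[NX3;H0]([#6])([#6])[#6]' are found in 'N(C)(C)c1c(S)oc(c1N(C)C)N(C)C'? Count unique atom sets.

3

[NX3;H0]([#6])([#6])[#6] is the SMARTS for a tertiary amine: a trivalent nitrogen with no H, bonded to three carbons.
The molecule carries 3 separate instances of a dimethylamino group (-N(CH3)2) meeting every constraint; each maps to a distinct set of atoms, giving 3 matches.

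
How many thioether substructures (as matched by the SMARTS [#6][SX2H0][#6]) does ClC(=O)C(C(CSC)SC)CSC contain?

3

[#6][SX2H0][#6] is the SMARTS for a thioether: an aliphatic sulfur bridging two carbons with no H on the sulfur.
The molecule carries 3 separate instances of a methylthio ether (-SCH3) meeting every constraint; each maps to a distinct set of atoms, giving 3 matches.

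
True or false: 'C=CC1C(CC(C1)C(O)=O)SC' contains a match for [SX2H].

False

The pattern [SX2H] describes an aliphatic sulfur with two connections, one being H — a thiol.
The closest candidate here is a methylthio ether (-SCH3), but the sulfur has H0 (bonded to two carbons), not H1. No other fragment satisfies the full query, so there is no match.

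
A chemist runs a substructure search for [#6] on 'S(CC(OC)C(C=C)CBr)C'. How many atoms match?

The query [#6] means: #6 matches any atom with atomic number 6 (carbon, aromatic or aliphatic).
Check the 11 heavy atoms by environment: 8× C → match; 1× S → no; 1× Br → no; 1× O → no.
That gives 8 matching atoms.

8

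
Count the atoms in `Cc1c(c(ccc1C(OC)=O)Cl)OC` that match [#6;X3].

The query [#6;X3] means: any carbon (aromatic or not) with three total connections.
Check the 14 heavy atoms by environment: 6× c (aromatic, X3) → match; 2× O (X2) → no; 3× C (X4) → no; 1× C (X3) → match; 1× O (X1) → no; 1× Cl (X1) → no.
Summing the matching environments: 6 + 1 = 7 matching atoms.

7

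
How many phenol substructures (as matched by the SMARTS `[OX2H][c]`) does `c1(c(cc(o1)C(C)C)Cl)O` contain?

[OX2H][c] is the SMARTS for a phenol: a hydroxyl oxygen attached to an aromatic carbon.
Exactly one fragment in the molecule meets all constraints, giving 1 match.

1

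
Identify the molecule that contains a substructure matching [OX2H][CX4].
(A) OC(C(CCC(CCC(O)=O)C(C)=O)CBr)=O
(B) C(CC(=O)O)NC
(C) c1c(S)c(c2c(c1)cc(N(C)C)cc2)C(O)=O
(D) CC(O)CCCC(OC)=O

D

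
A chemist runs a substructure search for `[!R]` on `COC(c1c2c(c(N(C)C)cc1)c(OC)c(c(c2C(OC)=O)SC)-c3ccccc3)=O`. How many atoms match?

15

The query [!R] means: !R matches any atom not in a ring.
Check the 31 heavy atoms by environment: 16× c (aromatic, in 6-ring) → no; 5× O (acyclic) → match; 8× C (acyclic) → match; 1× N (acyclic) → match; 1× S (acyclic) → match.
Summing the matching environments: 5 + 8 + 1 + 1 = 15 matching atoms.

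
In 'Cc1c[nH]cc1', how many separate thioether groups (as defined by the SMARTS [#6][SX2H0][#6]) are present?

0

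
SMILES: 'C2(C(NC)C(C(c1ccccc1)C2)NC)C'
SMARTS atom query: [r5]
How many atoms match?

The query [r5] means: r5 matches atoms in a five-membered ring.
Check the 16 heavy atoms by environment: 5× C (in 5-ring) → match; 3× C (acyclic) → no; 6× c (aromatic, in 6-ring) → no; 2× N (acyclic) → no.
That gives 5 matching atoms.

5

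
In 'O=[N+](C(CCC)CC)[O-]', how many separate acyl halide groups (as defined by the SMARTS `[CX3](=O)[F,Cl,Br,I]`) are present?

0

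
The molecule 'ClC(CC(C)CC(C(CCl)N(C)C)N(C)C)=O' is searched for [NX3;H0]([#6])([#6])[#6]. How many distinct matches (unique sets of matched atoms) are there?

2

[NX3;H0]([#6])([#6])[#6] is the SMARTS for a tertiary amine: a trivalent nitrogen with no H, bonded to three carbons.
The molecule carries 2 separate instances of a dimethylamino group (-N(CH3)2) meeting every constraint; each maps to a distinct set of atoms, giving 2 matches.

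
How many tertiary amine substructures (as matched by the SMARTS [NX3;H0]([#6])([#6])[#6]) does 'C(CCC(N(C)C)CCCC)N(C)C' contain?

2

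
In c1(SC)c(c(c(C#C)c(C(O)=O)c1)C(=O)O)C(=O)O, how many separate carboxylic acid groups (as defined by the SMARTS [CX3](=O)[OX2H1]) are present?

[CX3](=O)[OX2H1] is the SMARTS for a carboxylic acid: an sp2 carbon double-bonded to O and single-bonded to an -OH oxygen.
The molecule carries 3 separate instances of a carboxylic acid group (-C(=O)OH) meeting every constraint; each maps to a distinct set of atoms, giving 3 matches.

3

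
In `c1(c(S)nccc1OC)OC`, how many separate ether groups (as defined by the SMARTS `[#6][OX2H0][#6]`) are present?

[#6][OX2H0][#6] is the SMARTS for an ether: an aliphatic oxygen bridging two carbons with no H on the oxygen.
The molecule carries 2 separate instances of a methoxy ether (-OCH3) meeting every constraint; each maps to a distinct set of atoms, giving 2 matches.

2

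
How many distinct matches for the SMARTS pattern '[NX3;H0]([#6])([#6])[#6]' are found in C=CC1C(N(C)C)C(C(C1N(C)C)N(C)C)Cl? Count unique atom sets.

3

[NX3;H0]([#6])([#6])[#6] is the SMARTS for a tertiary amine: a trivalent nitrogen with no H, bonded to three carbons.
The molecule carries 3 separate instances of a dimethylamino group (-N(CH3)2) meeting every constraint; each maps to a distinct set of atoms, giving 3 matches.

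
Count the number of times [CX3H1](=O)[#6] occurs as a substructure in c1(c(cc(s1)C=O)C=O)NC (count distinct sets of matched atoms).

[CX3H1](=O)[#6] is the SMARTS for an aldehyde: an sp2 carbon with one H, double-bonded to O and single-bonded to carbon.
The molecule carries 2 separate instances of an aldehyde (-CHO) meeting every constraint; each maps to a distinct set of atoms, giving 2 matches.

2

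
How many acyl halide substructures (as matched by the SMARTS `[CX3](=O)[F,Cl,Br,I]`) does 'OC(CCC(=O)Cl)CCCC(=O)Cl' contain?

[CX3](=O)[F,Cl,Br,I] is the SMARTS for an acyl halide: a carbonyl carbon bonded to a halogen.
The molecule carries 2 separate instances of an acyl chloride (-C(=O)Cl) meeting every constraint; each maps to a distinct set of atoms, giving 2 matches.

2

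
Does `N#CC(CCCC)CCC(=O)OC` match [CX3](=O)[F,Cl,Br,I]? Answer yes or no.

The pattern [CX3](=O)[F,Cl,Br,I] describes a carbonyl carbon bonded to a halogen — an acyl halide.
The closest candidate here is a methyl-ester group (-C(=O)OCH3), but the carbonyl is bonded to -O-C, not to a halogen. No other fragment satisfies the full query, so there is no match.

No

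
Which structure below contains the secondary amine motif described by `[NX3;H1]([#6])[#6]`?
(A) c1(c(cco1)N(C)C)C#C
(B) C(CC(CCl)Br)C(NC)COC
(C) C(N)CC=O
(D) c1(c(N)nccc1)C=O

B

[NX3;H1]([#6])[#6] describes a trivalent nitrogen with one H, bonded to two carbons (a secondary amine).
(A) has a dimethylamino group (-N(CH3)2) but the nitrogen has H0, not H1.
(B) contains an N-methylamino group (-NHCH3), which satisfies every atom and bond constraint.
(C) has a primary amino group (-NH2) but the nitrogen has H2 and only one carbon neighbour.
(D) has a primary amino group (-NH2) but the nitrogen has H2 and only one carbon neighbour.
So the answer is (B).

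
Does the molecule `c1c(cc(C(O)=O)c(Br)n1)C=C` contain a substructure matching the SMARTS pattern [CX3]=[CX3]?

The pattern [CX3]=[CX3] describes a non-aromatic C=C double bond between two sp2 carbons — an alkene.
The molecule carries a vinyl group (-CH=CH2), whose atoms satisfy every constraint of the query, so the pattern matches.

Yes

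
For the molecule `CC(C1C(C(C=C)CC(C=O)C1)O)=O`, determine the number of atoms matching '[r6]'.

Check the 14 heavy atoms by environment: 6× C (in 6-ring) → match; 5× C (acyclic) → no; 3× O (acyclic) → no.
That gives 6 matching atoms.

6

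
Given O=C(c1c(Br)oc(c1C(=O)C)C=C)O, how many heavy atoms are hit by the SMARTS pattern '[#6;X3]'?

The query [#6;X3] means: any carbon (aromatic or not) with three total connections.
Check the 14 heavy atoms by environment: 1× o (aromatic, X2) → no; 4× c (aromatic, X3) → match; 1× Br (X1) → no; 4× C (X3) → match; 2× O (X1) → no; 1× O (X2) → no; 1× C (X4) → no.
Summing the matching environments: 4 + 4 = 8 matching atoms.

8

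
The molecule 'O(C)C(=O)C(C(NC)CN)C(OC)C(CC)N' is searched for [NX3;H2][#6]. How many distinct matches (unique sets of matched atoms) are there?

[NX3;H2][#6] is the SMARTS for a primary amine: a trivalent nitrogen with two H attached to carbon.
The molecule carries 2 separate instances of a primary amino group (-NH2) meeting every constraint; each maps to a distinct set of atoms, giving 2 matches.

2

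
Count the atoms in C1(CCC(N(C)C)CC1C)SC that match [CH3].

The query [CH3] means: aliphatic carbon with exactly three hydrogens.
Check the 12 heavy atoms by environment: 3× C (H1) → no; 3× C (H2) → no; 4× C (H3) → match; 1× N (H0) → no; 1× S (H0) → no.
That gives 4 matching atoms.

4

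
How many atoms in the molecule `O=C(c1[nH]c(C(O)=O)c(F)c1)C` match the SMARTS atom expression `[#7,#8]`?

4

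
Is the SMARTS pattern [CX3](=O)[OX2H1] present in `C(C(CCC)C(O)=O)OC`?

Yes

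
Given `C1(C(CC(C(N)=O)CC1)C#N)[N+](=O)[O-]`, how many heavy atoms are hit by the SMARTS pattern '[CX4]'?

6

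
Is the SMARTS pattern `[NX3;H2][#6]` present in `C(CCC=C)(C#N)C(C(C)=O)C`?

No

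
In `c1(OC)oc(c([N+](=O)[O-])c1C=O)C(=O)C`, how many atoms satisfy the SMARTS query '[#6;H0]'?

The query [#6;H0] means: any carbon with no attached hydrogen.
Check the 15 heavy atoms by environment: 1× o (aromatic, H0) → no; 4× c (aromatic, H0) → match; 1× C (H0) → match; 4× O (H0) → no; 2× C (H3) → no; 1× C (H1) → no; 1× N (charge +1, H0) → no; 1× O (charge -1, H0) → no.
Summing the matching environments: 4 + 1 = 5 matching atoms.

5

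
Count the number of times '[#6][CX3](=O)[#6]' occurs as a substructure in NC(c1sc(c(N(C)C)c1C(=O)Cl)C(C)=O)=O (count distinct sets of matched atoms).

1

[#6][CX3](=O)[#6] is the SMARTS for a ketone: a carbonyl carbon (no H) flanked by two carbons.
Exactly one fragment in the molecule meets all constraints, giving 1 match.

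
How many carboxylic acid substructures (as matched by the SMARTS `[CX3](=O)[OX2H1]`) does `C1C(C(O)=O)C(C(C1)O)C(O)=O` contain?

[CX3](=O)[OX2H1] is the SMARTS for a carboxylic acid: an sp2 carbon double-bonded to O and single-bonded to an -OH oxygen.
The molecule carries 2 separate instances of a carboxylic acid group (-C(=O)OH) meeting every constraint; each maps to a distinct set of atoms, giving 2 matches.

2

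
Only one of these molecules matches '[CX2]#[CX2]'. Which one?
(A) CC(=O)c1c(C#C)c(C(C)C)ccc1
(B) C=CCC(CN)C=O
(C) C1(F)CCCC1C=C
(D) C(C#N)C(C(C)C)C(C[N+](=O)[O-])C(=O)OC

A

[CX2]#[CX2] describes a carbon-carbon triple bond (an alkyne).
(A) contains an ethynyl group (-C#CH), which satisfies every atom and bond constraint.
(B) has a vinyl group (-CH=CH2) but the C=C is a double bond; both carbons are CX3, not CX2.
(C) has a vinyl group (-CH=CH2) but the C=C is a double bond; both carbons are CX3, not CX2.
(D) has a nitrile (-C#N) but the triple bond is C#N, not C#C.
So the answer is (A).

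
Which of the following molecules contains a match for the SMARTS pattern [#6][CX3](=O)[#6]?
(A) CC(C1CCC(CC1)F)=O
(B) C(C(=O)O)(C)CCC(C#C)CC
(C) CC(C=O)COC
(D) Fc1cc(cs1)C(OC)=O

A

[#6][CX3](=O)[#6] describes a carbonyl carbon (no H) flanked by two carbons (a ketone).
(A) contains an acetyl/ketone group (-C(=O)CH3), which satisfies every atom and bond constraint.
(B) has a carboxylic acid group (-C(=O)OH) but one neighbour of the carbonyl carbon is O, not C.
(C) has an aldehyde (-CHO) but the carbonyl carbon has H1, so it is not flanked by two carbons.
(D) has a methyl-ester group (-C(=O)OCH3) but one neighbour of the carbonyl carbon is O, not C.
So the answer is (A).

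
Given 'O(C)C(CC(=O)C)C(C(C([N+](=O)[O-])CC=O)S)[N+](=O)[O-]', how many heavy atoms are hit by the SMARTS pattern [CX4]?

8

The query [CX4] means: C with X4: aliphatic carbon with exactly 4 total connections (bonds + H).
Check the 20 heavy atoms by environment: 8× C (X4) → match; 2× C (X3) → no; 4× O (X1) → no; 2× N (charge +1, X3) → no; 2× O (charge -1, X1) → no; 1× O (X2) → no; 1× S (X2) → no.
That gives 8 matching atoms.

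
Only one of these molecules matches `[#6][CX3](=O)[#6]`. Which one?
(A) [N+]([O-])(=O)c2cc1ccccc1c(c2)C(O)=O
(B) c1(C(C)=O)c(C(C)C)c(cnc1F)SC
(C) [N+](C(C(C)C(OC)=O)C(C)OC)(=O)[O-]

B

[#6][CX3](=O)[#6] describes a carbonyl carbon (no H) flanked by two carbons (a ketone).
(A) has a carboxylic acid group (-C(=O)OH) but one neighbour of the carbonyl carbon is O, not C.
(B) contains an acetyl/ketone group (-C(=O)CH3), which satisfies every atom and bond constraint.
(C) has a methyl-ester group (-C(=O)OCH3) but one neighbour of the carbonyl carbon is O, not C.
So the answer is (B).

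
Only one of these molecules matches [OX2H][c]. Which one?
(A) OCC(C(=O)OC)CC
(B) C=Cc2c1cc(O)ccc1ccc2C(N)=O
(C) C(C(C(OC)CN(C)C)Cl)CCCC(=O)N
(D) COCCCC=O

[OX2H][c] describes a hydroxyl oxygen attached to an aromatic carbon (a phenol).
(A) has a hydroxyl group (-OH) but the -OH is on an aliphatic carbon, not an aromatic c.
(B) contains a hydroxyl group (-OH), which satisfies every atom and bond constraint.
(C) has a methoxy ether (-OCH3) but the oxygen has H0, not H1.
(D) has a methoxy ether (-OCH3) but the oxygen has H0, not H1.
So the answer is (B).

B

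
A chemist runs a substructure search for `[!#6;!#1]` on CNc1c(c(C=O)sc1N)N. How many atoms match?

5

The query [!#6;!#1] means: not carbon and not hydrogen — any heteroatom.
Check the 11 heavy atoms by environment: 1× s (aromatic) → match; 4× c (aromatic) → no; 3× N → match; 2× C → no; 1× O → match.
Summing the matching environments: 1 + 3 + 1 = 5 matching atoms.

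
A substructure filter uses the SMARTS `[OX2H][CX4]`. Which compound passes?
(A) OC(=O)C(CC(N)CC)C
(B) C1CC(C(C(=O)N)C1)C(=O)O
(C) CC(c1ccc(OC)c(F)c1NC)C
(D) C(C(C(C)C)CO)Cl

D

[OX2H][CX4] describes a hydroxyl oxygen bound to an sp3 (X4) carbon (an aliphatic alcohol).
(A) has a carboxylic acid group (-C(=O)OH) but the -OH is on a CX3 carbonyl carbon, not a CX4 carbon.
(B) has a carboxylic acid group (-C(=O)OH) but the -OH is on a CX3 carbonyl carbon, not a CX4 carbon.
(C) has a methoxy ether (-OCH3) but the oxygen has H0 (ether), not H1.
(D) contains a hydroxyl group (-OH), which satisfies every atom and bond constraint.
So the answer is (D).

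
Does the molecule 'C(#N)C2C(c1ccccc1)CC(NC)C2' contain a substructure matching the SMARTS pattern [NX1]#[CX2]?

The pattern [NX1]#[CX2] describes a nitrogen triple-bonded to a two-connected carbon — a nitrile.
The molecule carries a nitrile (-C#N), whose atoms satisfy every constraint of the query, so the pattern matches.

Yes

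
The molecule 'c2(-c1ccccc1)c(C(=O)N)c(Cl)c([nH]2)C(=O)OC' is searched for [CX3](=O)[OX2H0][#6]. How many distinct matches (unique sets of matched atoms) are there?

1

[CX3](=O)[OX2H0][#6] is the SMARTS for an ester: a carbonyl carbon bonded to an oxygen that is itself bonded to carbon (no H on that O).
Exactly one fragment in the molecule meets all constraints, giving 1 match.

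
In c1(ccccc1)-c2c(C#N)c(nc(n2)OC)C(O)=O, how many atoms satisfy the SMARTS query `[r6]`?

12

The query [r6] means: r6 matches atoms in a six-membered ring.
Check the 19 heavy atoms by environment: 2× n (aromatic, in 6-ring) → match; 10× c (aromatic, in 6-ring) → match; 3× C (acyclic) → no; 3× O (acyclic) → no; 1× N (acyclic) → no.
Summing the matching environments: 2 + 10 = 12 matching atoms.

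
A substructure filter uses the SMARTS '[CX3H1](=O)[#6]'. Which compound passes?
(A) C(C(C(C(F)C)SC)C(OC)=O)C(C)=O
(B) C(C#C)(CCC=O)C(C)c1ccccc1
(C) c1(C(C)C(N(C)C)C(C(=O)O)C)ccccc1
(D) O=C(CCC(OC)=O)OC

[CX3H1](=O)[#6] describes an sp2 carbon with one H, double-bonded to O and single-bonded to carbon (an aldehyde).
(A) has a methyl-ester group (-C(=O)OCH3) but the carbonyl carbon has H0, not H1.
(B) contains an aldehyde (-CHO), which satisfies every atom and bond constraint.
(C) has a carboxylic acid group (-C(=O)OH) but the carbonyl carbon has H0 and is bonded to O, not H1.
(D) has a methyl-ester group (-C(=O)OCH3) but the carbonyl carbon has H0, not H1.
So the answer is (B).

B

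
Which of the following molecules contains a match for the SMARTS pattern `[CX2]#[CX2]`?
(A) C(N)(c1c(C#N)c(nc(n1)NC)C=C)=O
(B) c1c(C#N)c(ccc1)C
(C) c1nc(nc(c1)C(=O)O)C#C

C

[CX2]#[CX2] describes a carbon-carbon triple bond (an alkyne).
(A) has a vinyl group (-CH=CH2) but the C=C is a double bond; both carbons are CX3, not CX2.
(B) has a nitrile (-C#N) but the triple bond is C#N, not C#C.
(C) contains an ethynyl group (-C#CH), which satisfies every atom and bond constraint.
So the answer is (C).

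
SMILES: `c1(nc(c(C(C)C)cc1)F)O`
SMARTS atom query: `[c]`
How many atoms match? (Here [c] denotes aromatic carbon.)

The query [c] means: lowercase c matches aromatic carbon only.
Check the 11 heavy atoms by environment: 1× n (aromatic) → no; 5× c (aromatic) → match; 3× C → no; 1× F → no; 1× O → no.
That gives 5 matching atoms.

5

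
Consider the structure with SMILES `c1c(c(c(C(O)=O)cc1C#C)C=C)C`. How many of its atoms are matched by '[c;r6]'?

6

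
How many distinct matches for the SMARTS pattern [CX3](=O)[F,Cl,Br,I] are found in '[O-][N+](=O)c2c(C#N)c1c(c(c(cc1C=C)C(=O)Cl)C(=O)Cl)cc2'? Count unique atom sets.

2

[CX3](=O)[F,Cl,Br,I] is the SMARTS for an acyl halide: a carbonyl carbon bonded to a halogen.
The molecule carries 2 separate instances of an acyl chloride (-C(=O)Cl) meeting every constraint; each maps to a distinct set of atoms, giving 2 matches.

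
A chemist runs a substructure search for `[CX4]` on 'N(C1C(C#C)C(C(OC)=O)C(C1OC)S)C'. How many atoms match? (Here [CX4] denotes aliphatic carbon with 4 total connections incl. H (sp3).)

8

Check the 16 heavy atoms by environment: 8× C (X4) → match; 1× S (X2) → no; 1× N (X3) → no; 2× C (X2) → no; 1× C (X3) → no; 1× O (X1) → no; 2× O (X2) → no.
That gives 8 matching atoms.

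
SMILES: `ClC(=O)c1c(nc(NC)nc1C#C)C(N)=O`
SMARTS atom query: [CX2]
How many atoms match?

2

The query [CX2] means: C with X2: aliphatic carbon with exactly 2 total connections.
Check the 16 heavy atoms by environment: 2× n (aromatic, X2) → no; 4× c (aromatic, X3) → no; 2× C (X3) → no; 2× O (X1) → no; 1× Cl (X1) → no; 2× N (X3) → no; 1× C (X4) → no; 2× C (X2) → match.
That gives 2 matching atoms.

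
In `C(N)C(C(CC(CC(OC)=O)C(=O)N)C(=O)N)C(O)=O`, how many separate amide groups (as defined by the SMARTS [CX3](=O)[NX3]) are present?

2

[CX3](=O)[NX3] is the SMARTS for an amide: a carbonyl carbon bonded to a trivalent nitrogen.
The molecule carries 2 separate instances of a primary amide (-C(=O)NH2) meeting every constraint; each maps to a distinct set of atoms, giving 2 matches.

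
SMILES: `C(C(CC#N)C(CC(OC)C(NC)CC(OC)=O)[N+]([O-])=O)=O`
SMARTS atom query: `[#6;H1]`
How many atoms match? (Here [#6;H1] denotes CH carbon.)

5

The query [#6;H1] means: any carbon bearing exactly one hydrogen.
Check the 22 heavy atoms by environment: 3× C (H2) → no; 5× C (H1) → match; 2× C (H0) → no; 5× O (H0) → no; 3× C (H3) → no; 1× N (charge +1, H0) → no; 1× O (charge -1, H0) → no; 1× N (H0) → no; 1× N (H1) → no.
That gives 5 matching atoms.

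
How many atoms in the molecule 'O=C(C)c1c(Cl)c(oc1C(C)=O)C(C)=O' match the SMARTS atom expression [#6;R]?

Check the 15 heavy atoms by environment: 1× o (aromatic, in 5-ring) → no; 4× c (aromatic, in 5-ring) → match; 1× Cl (acyclic) → no; 6× C (acyclic) → no; 3× O (acyclic) → no.
That gives 4 matching atoms.

4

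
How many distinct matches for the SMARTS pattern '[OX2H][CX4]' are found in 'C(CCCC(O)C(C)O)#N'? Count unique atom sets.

[OX2H][CX4] is the SMARTS for an aliphatic alcohol: a hydroxyl oxygen bound to an sp3 (X4) carbon.
The molecule carries 2 separate instances of a hydroxyl group (-OH) meeting every constraint; each maps to a distinct set of atoms, giving 2 matches.

2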